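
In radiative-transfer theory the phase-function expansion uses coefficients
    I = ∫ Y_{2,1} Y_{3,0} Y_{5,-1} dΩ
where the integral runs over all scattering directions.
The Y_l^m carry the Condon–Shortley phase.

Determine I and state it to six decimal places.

-0.214318

m-sum 0 ✓  L=10 even ✓  1≤5≤5 ✓
Π(2lᵢ+1) = 5×7×11 = 385
triangle coeff Δ(2,3,5) = 1/2310
Σ_t [0,0]: t=0:+1/144 = 1/144
(3j)²=10/231 [(2 3 5; 0 0 0)], sign=-1
Σ_t [0,0]: t=0:+1/216 = 1/216
(3j)²=8/231 [(2 3 5; 1 0 -1)], sign=+1
⇒ 4πI² = 400/693
I = (-1)√(400/693/(4π)) = -0.21431790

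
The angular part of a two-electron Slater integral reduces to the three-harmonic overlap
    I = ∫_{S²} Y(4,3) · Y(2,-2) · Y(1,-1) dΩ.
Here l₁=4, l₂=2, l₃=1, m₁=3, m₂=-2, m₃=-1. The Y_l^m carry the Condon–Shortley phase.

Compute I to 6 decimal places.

0.000000

l₃=1 ∉ [2,6] — triangle fails ⇒ I = 0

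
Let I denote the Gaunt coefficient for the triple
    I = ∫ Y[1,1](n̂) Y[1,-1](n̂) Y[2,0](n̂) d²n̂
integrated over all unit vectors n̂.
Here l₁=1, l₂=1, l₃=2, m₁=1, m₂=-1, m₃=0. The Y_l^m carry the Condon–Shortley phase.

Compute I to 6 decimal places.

0.126157

Checks pass: Σm=0; 4 even; l₃=2∈[0,2].
(2·1+1)(2·1+1)(2·2+1) = 45
Δ: 0! 2! 2! / 5! → 1/30
sum: t=0:+1/1 = 1/1
3j²(1 1 2; 0 0 0) = Δ·Π!·Σ² = 2/15  (sign +1)
sum: t=0:+1/4 = 1/4
3j²(1 1 2; 1 -1 0) = Δ·Π!·Σ² = 1/30  (sign +1)
combine: 4πI² = 45·2/15·1/30 = 1/5
take √, sign +1: I = 0.12615663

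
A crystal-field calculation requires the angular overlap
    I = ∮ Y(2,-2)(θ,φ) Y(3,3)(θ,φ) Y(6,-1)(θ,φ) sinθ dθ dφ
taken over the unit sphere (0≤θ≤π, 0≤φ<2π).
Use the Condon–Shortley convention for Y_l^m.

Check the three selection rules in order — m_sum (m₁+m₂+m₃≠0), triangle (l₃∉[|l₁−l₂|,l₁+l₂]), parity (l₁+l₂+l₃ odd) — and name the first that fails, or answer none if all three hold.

triangle

m₁+m₂+m₃ = -2 + 3 − 1 = 0  ✓
triangle: |2−3|=1 ≤ l₃=6 ≤ 2+3=5  ✗
parity: l₁+l₂+l₃ = 11 is odd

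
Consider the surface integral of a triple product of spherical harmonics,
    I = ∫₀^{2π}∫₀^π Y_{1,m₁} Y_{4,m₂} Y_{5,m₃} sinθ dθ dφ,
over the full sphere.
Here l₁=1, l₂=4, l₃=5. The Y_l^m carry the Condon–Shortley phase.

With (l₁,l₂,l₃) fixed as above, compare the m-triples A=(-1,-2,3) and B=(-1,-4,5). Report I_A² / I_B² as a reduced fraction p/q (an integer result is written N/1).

28/45

Same 1,4,5: normalisation and zero-m 3j drop out of the ratio.
A: Δ: 0! 2! 8! / 11! → 1/495; sum: t=0:+1/2880 = 1/2880; 3j²(1 4 5; -1 -2 3) = Δ·Π!·Σ² = 28/495  (sign +1)
B: Δ: 0! 2! 8! / 11! → 1/495; sum: t=0:+1/80640 = 1/80640; 3j²(1 4 5; -1 -4 5) = Δ·Π!·Σ² = 1/11  (sign +1)
I_A²/I_B² = (28/495)/(1/11) = 28/45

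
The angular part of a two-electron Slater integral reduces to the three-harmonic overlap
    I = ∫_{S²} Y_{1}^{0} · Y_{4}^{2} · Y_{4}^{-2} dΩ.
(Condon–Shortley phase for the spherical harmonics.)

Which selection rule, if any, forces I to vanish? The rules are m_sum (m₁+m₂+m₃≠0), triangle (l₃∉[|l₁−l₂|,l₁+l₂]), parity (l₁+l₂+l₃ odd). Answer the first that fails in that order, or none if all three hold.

azimuthal sum: 0 + 2 − 2 = 0  ✓
3 ≤ 4 ≤ 5 (triangle on l)  ✓
L = 1 + 4 + 4 = 9 (odd)  ✗

parity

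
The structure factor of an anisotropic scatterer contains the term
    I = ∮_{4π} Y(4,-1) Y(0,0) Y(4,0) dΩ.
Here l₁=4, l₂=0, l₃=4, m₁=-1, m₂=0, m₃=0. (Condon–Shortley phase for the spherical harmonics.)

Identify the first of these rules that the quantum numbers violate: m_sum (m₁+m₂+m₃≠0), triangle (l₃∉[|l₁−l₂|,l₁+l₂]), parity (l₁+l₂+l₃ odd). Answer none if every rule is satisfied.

m_sum

azimuthal sum: -1 + 0 + 0 = -1  ✗
4 ≤ 4 ≤ 4 (triangle on l)
L = 4 + 0 + 4 = 8 (even)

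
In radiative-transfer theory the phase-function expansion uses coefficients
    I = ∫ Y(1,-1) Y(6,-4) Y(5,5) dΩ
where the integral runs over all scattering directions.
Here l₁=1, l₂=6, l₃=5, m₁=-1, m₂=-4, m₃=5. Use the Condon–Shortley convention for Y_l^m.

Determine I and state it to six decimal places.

Checks pass: Σm=0; 12 even; l₃=5∈[5,7].
(2·1+1)(2·6+1)(2·5+1) = 429
Δ: 2! 0! 10! / 13! → 1/858
sum: t=1:−1/14400 = -1/14400
3j²(1 6 5; 0 0 0) = Δ·Π!·Σ² = 6/143  (sign +1)
sum: t=2:+1/7257600 = 1/7257600
3j²(1 6 5; -1 -4 5) = Δ·Π!·Σ² = 1/858  (sign +1)
combine: 4πI² = 429·6/143·1/858 = 3/143
take √, sign +1: I = 0.04085899

0.040859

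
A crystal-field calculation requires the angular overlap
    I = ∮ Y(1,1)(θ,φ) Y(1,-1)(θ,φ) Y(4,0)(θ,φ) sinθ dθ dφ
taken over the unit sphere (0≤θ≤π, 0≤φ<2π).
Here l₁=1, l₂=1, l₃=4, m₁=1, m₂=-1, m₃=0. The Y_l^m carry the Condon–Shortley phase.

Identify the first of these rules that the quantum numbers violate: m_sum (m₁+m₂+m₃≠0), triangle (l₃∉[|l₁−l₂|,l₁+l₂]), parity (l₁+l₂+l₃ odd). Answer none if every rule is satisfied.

triangle

m₁+m₂+m₃ = 1 − 1 + 0 = 0  ✓
triangle: |1−1|=0 ≤ l₃=4 ≤ 1+1=2  ✗
parity: l₁+l₂+l₃ = 6 is even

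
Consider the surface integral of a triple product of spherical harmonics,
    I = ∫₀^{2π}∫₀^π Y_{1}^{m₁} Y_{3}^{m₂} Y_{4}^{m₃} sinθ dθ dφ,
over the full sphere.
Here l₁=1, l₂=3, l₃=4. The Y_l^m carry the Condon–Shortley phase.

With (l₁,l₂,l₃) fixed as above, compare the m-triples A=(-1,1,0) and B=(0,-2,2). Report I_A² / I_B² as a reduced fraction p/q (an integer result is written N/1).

Shared (l₁,l₂,l₃)=(1,3,4): N and (l;000)² cancel in I_A²/I_B².
A: Δ = 0!·2!·6!/9! = 1/252; Racah Σ t=0..0: t=0:+1/96 = 1/96; ⇒ 3j(1 3 4; -1 1 0)² = 1/42, sgn +1
B: Δ = 0!·2!·6!/9! = 1/252; Racah Σ t=0..0: t=0:+1/120 = 1/120; ⇒ 3j(1 3 4; 0 -2 2)² = 1/21, sgn +1
I_A²/I_B² = (1/42)/(1/21) = 1/2

1/2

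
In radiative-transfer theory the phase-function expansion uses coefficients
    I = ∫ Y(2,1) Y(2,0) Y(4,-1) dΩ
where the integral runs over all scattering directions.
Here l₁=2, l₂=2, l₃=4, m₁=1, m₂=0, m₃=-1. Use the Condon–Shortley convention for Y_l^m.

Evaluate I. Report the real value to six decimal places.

-0.220728

m-sum 0 ✓  L=8 even ✓  0≤4≤4 ✓
Π(2lᵢ+1) = 5×5×9 = 225
triangle coeff Δ(2,2,4) = 1/630
Σ_t [0,0]: t=0:+1/16 = 1/16
(3j)²=2/35 [(2 2 4; 0 0 0)], sign=+1
Σ_t [0,0]: t=0:+1/24 = 1/24
(3j)²=1/21 [(2 2 4; 1 0 -1)], sign=-1
⇒ 4πI² = 30/49
I = (-1)√(30/49/(4π)) = -0.22072812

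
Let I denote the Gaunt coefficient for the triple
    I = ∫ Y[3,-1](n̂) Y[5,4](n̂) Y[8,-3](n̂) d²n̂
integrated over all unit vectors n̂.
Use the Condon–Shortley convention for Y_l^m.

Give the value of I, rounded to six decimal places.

m-sum 0 ✓  L=16 even ✓  2≤8≤8 ✓
Π(2lᵢ+1) = 7×11×17 = 1309
triangle coeff Δ(3,5,8) = 1/136136
Σ_t [0,0]: t=0:+1/518400 = 1/518400
(3j)²=56/2431 [(3 5 8; 0 0 0)], sign=+1
Σ_t [0,0]: t=0:+1/17418240 = 1/17418240
(3j)²=25/12376 [(3 5 8; -1 4 -3)], sign=-1
⇒ 4πI² = 175/2873
I = (-1)√(175/2873/(4π)) = -0.06962197

-0.069622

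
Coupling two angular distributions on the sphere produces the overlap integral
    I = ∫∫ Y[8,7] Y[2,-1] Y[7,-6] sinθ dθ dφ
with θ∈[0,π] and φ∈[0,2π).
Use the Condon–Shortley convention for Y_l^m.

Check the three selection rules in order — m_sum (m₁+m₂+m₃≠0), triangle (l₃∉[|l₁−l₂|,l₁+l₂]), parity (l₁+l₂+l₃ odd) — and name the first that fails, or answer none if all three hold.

Σmᵢ = 0  ✓
l₃∈[|l₁−l₂|,l₁+l₂]=[6,10], have l₃=7  ✓
Σlᵢ = 17 ⇒ odd  ✗

parity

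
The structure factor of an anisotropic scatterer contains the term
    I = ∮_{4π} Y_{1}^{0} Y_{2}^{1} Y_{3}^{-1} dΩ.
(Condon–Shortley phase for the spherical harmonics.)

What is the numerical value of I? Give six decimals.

Rules hold: Σm=0, L=6 even, 1≤3≤3.
N = 3·5·7 = 105
Δ = 0!·2!·4!/7! = 1/105
Racah Σ t=0..0: t=0:+1/4 = 1/4
⇒ 3j(1 2 3; 0 0 0)² = 3/35, sgn -1
Racah Σ t=0..0: t=0:+1/6 = 1/6
⇒ 3j(1 2 3; 0 1 -1)² = 8/105, sgn +1
4πI² = N·(3j₀)²·(3jₘ)² = 24/35
I = -1·√(0.685714/4π) = -0.23359668

-0.233597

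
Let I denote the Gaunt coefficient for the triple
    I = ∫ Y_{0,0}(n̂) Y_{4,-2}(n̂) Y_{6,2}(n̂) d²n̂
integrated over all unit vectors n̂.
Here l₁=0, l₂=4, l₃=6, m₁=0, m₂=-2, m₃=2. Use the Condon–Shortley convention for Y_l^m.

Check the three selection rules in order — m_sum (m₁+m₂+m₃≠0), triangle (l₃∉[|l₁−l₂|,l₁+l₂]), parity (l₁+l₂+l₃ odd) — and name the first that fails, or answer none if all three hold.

triangle

azimuthal sum: 0 − 2 + 2 = 0  ✓
4 ≤ 6 ≤ 4 (triangle on l)  ✗
L = 0 + 4 + 6 = 10 (even)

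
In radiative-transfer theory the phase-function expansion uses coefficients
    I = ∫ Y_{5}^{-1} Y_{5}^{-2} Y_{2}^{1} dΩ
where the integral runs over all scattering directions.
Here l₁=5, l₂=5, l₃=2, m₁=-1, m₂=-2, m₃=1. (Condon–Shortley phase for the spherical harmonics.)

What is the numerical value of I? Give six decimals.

m-sum = -1 − 2 + 1 = -2 ≠ 0 ⇒ I = 0

0.000000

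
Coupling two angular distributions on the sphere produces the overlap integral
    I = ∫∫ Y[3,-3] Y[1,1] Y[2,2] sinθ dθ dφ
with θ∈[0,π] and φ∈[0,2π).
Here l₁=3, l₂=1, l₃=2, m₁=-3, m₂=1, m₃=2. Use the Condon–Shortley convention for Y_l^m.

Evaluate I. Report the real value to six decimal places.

-0.319865

Rules hold: Σm=0, L=6 even, 2≤2≤4.
N = 7·3·5 = 105
Δ = 2!·4!·0!/7! = 1/105
Racah Σ t=1..1: t=1:−1/4 = -1/4
⇒ 3j(3 1 2; 0 0 0)² = 3/35, sgn -1
Racah Σ t=2..2: t=2:+1/48 = 1/48
⇒ 3j(3 1 2; -3 1 2)² = 1/7, sgn +1
4πI² = N·(3j₀)²·(3jₘ)² = 9/7
I = -1·√(1.28571/4π) = -0.31986543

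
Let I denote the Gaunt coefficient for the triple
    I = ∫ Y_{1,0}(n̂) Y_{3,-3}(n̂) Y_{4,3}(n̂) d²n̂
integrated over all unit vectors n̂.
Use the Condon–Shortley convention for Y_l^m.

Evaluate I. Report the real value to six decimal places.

m-sum 0 ✓  L=8 even ✓  2≤4≤4 ✓
Π(2lᵢ+1) = 3×7×9 = 189
triangle coeff Δ(1,3,4) = 1/252
Σ_t [0,0]: t=0:+1/36 = 1/36
(3j)²=4/63 [(1 3 4; 0 0 0)], sign=+1
Σ_t [0,0]: t=0:+1/720 = 1/720
(3j)²=1/36 [(1 3 4; 0 -3 3)], sign=-1
⇒ 4πI² = 1/3
I = (-1)√(1/3/(4π)) = -0.16286750

-0.162868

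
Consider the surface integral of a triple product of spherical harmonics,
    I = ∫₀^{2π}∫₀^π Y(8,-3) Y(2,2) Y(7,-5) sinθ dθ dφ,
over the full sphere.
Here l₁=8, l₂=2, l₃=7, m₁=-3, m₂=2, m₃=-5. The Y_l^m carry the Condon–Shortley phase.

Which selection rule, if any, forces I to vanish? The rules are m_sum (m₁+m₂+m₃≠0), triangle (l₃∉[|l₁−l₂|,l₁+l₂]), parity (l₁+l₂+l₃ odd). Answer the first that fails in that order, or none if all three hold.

m_sum

azimuthal sum: -3 + 2 − 5 = -6  ✗
6 ≤ 7 ≤ 10 (triangle on l)
L = 8 + 2 + 7 = 17 (odd)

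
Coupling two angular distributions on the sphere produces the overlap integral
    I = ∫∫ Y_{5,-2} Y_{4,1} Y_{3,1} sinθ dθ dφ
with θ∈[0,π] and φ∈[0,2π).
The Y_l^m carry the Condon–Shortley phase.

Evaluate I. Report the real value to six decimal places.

Checks pass: Σm=0; 12 even; l₃=3∈[1,9].
(2·5+1)(2·4+1)(2·3+1) = 693
Δ: 6! 4! 2! / 13! → 1/180180
sum: t=2:+1/576 t=3:−1/144 t=4:+1/576 = -1/288
3j²(5 4 3; 0 0 0) = Δ·Π!·Σ² = 20/1001  (sign +1)
sum: t=3:−1/1728 t=4:+1/288 t=5:−1/960 = 1/540
3j²(5 4 3; -2 1 1) = Δ·Π!·Σ² = 128/6435  (sign +1)
combine: 4πI² = 693·20/1001·128/6435 = 512/1859
take √, sign +1: I = 0.14804384

0.148044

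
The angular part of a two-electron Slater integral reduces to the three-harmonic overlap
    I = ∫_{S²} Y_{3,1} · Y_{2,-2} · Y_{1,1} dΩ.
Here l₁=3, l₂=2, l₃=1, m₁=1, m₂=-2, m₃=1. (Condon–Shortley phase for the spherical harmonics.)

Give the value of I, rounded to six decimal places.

m-sum 0 ✓  L=6 even ✓  1≤1≤5 ✓
Π(2lᵢ+1) = 7×5×3 = 105
triangle coeff Δ(3,2,1) = 1/105
Σ_t [2,2]: t=2:+1/4 = 1/4
(3j)²=3/35 [(3 2 1; 0 0 0)], sign=-1
Σ_t [0,0]: t=0:+1/48 = 1/48
(3j)²=1/105 [(3 2 1; 1 -2 1)], sign=+1
⇒ 4πI² = 3/35
I = (-1)√(3/35/(4π)) = -0.08258890

-0.082589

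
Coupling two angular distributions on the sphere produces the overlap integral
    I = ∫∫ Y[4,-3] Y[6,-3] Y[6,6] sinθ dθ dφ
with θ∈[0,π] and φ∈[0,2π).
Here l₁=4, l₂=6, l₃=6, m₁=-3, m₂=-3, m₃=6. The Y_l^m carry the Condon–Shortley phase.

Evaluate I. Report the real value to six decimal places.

m-sum 0 ✓  L=16 even ✓  2≤6≤10 ✓
Π(2lᵢ+1) = 9×13×13 = 1521
triangle coeff Δ(4,6,6) = 1/15315300
Σ_t [0,4]: t=0:+1/829440 t=1:−1/25920 t=2:+1/9216 t=3:−1/25920 t=4:+1/829440 = 7/207360
(3j)²=28/2431 [(4 6 6; 0 0 0)], sign=+1
Σ_t [3,3]: t=3:−1/5806080 = -1/5806080
(3j)²=9/884 [(4 6 6; -3 -3 6)], sign=-1
⇒ 4πI² = 567/3179
I = (-1)√(567/3179/(4π)) = -0.11913554

-0.119136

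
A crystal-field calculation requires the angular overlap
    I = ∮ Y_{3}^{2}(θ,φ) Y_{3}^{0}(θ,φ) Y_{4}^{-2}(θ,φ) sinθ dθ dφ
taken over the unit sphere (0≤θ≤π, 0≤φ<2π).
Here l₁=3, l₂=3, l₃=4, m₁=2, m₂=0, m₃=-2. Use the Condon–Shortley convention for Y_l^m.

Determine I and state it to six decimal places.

-0.044418

Checks pass: Σm=0; 10 even; l₃=4∈[0,6].
(2·3+1)(2·3+1)(2·4+1) = 441
Δ: 2! 4! 4! / 11! → 1/34650
sum: t=0:+1/72 t=1:−1/16 t=2:+1/72 = -5/144
3j²(3 3 4; 0 0 0) = Δ·Π!·Σ² = 2/77  (sign -1)
sum: t=0:+1/72 t=1:−1/96 = 1/288
3j²(3 3 4; 2 0 -2) = Δ·Π!·Σ² = 1/462  (sign +1)
combine: 4πI² = 441·2/77·1/462 = 3/121
take √, sign -1: I = -0.04441841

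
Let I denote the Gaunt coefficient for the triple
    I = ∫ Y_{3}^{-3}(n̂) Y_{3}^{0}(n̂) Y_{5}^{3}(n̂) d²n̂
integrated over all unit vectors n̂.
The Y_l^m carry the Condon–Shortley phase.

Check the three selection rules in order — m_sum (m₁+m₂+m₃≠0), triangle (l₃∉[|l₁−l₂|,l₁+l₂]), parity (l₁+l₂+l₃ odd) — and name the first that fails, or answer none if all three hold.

parity

Σmᵢ = 0  ✓
l₃∈[|l₁−l₂|,l₁+l₂]=[0,6], have l₃=5  ✓
Σlᵢ = 11 ⇒ odd  ✗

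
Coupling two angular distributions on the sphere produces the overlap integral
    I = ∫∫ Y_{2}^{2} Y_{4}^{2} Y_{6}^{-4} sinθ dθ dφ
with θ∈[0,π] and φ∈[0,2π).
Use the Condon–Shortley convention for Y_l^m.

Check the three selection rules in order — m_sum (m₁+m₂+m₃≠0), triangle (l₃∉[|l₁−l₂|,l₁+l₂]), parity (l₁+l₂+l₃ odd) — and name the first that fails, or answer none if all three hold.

none

m₁+m₂+m₃ = 2 + 2 − 4 = 0  ✓
triangle: |2−4|=2 ≤ l₃=6 ≤ 2+4=6  ✓
parity: l₁+l₂+l₃ = 12 is even  ✓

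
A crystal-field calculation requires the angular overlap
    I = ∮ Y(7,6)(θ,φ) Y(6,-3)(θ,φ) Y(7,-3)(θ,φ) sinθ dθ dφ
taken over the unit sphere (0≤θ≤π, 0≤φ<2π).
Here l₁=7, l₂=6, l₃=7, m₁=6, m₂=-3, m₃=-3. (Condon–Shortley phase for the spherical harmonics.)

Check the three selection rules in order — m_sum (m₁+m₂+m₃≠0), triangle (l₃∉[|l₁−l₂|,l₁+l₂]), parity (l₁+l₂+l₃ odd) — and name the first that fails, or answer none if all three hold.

azimuthal sum: 6 − 3 − 3 = 0  ✓
1 ≤ 7 ≤ 13 (triangle on l)  ✓
L = 7 + 6 + 7 = 20 (even)  ✓

none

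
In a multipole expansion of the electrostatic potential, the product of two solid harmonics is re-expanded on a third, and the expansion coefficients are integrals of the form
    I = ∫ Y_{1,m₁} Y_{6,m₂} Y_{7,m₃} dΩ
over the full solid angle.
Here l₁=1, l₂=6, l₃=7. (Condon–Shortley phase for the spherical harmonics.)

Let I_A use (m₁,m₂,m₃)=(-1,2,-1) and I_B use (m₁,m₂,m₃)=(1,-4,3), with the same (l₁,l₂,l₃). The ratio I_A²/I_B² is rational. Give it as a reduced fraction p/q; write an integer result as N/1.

l's match ⇒ only the (l;m) 3-j factors differ between A and B.
A: triangle coeff Δ(1,6,7) = 1/1365; Σ_t [0,0]: t=0:+1/1935360 = 1/1935360; (3j)²=1/91 [(1 6 7; -1 2 -1)], sign=+1
B: triangle coeff Δ(1,6,7) = 1/1365; Σ_t [0,0]: t=0:+1/14515200 = 1/14515200; (3j)²=2/455 [(1 6 7; 1 -4 3)], sign=+1
I_A²/I_B² = (1/91)/(2/455) = 5/2

5/2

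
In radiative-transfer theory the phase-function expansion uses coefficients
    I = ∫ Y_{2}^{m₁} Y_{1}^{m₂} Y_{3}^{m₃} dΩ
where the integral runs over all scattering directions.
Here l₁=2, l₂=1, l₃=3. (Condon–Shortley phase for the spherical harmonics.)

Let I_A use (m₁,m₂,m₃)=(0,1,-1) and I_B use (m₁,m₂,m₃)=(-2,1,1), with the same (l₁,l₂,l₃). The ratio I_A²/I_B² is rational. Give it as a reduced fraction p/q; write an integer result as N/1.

6/1

l's match ⇒ only the (l;m) 3-j factors differ between A and B.
A: triangle coeff Δ(2,1,3) = 1/105; Σ_t [0,0]: t=0:+1/8 = 1/8; (3j)²=2/35 [(2 1 3; 0 1 -1)], sign=+1
B: triangle coeff Δ(2,1,3) = 1/105; Σ_t [0,0]: t=0:+1/48 = 1/48; (3j)²=1/105 [(2 1 3; -2 1 1)], sign=+1
I_A²/I_B² = (2/35)/(1/105) = 6/1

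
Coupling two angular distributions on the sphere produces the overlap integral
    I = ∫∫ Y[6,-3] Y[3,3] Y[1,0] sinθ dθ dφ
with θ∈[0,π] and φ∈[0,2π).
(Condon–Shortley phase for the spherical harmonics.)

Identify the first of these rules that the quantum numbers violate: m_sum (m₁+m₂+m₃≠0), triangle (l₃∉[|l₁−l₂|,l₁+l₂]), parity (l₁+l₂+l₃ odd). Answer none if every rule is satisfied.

azimuthal sum: -3 + 3 + 0 = 0  ✓
3 ≤ 1 ≤ 9 (triangle on l)  ✗
L = 6 + 3 + 1 = 10 (even)

triangle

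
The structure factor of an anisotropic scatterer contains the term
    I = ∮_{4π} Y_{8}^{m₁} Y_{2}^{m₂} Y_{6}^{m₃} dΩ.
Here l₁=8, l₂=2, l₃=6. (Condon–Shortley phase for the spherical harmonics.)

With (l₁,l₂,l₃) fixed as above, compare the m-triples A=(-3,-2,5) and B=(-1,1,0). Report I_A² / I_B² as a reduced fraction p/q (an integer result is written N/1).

Shared (l₁,l₂,l₃)=(8,2,6): N and (l;000)² cancel in I_A²/I_B².
A: Δ = 4!·12!·0!/17! = 1/30940; Racah Σ t=0..0: t=0:+1/958003200 = 1/958003200; ⇒ 3j(8 2 6; -3 -2 5)² = 1/6188, sgn -1
B: Δ = 4!·12!·0!/17! = 1/30940; Racah Σ t=3..3: t=3:−1/3110400 = -1/3110400; ⇒ 3j(8 2 6; -1 1 0)² = 21/1105, sgn -1
I_A²/I_B² = (1/6188)/(21/1105) = 5/588

5/588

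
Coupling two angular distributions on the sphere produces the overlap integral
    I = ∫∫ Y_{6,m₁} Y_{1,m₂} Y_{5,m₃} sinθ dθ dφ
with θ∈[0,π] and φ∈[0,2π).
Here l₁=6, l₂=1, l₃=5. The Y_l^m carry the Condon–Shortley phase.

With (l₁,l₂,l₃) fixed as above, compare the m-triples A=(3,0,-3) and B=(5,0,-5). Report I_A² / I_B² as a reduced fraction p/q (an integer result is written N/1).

27/11

l's match ⇒ only the (l;m) 3-j factors differ between A and B.
A: triangle coeff Δ(6,1,5) = 1/858; Σ_t [1,1]: t=1:−1/80640 = -1/80640; (3j)²=9/286 [(6 1 5; 3 0 -3)], sign=-1
B: triangle coeff Δ(6,1,5) = 1/858; Σ_t [1,1]: t=1:−1/3628800 = -1/3628800; (3j)²=1/78 [(6 1 5; 5 0 -5)], sign=-1
I_A²/I_B² = (9/286)/(1/78) = 27/11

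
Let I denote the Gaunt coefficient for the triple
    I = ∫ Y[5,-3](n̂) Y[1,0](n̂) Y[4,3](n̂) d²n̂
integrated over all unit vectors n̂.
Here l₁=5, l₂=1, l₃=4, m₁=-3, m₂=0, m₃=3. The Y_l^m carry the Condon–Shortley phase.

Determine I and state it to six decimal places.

-0.196426

Checks pass: Σm=0; 10 even; l₃=4∈[4,6].
(2·5+1)(2·1+1)(2·4+1) = 297
Δ: 2! 8! 0! / 11! → 1/495
sum: t=1:−1/576 = -1/576
3j²(5 1 4; 0 0 0) = Δ·Π!·Σ² = 5/99  (sign -1)
sum: t=1:−1/5040 = -1/5040
3j²(5 1 4; -3 0 3) = Δ·Π!·Σ² = 16/495  (sign +1)
combine: 4πI² = 297·5/99·16/495 = 16/33
take √, sign -1: I = -0.19642560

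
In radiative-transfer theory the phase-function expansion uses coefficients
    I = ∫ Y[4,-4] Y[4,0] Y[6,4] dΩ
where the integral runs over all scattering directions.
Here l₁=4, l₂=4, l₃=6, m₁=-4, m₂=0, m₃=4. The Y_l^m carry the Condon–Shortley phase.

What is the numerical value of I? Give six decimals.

-0.190852

Rules hold: Σm=0, L=14 even, 0≤6≤8.
N = 9·9·13 = 1053
Δ = 2!·6!·6!/15! = 1/1261260
Racah Σ t=0..2: t=0:+1/4608 t=1:−1/1296 t=2:+1/4608 = -7/20736
⇒ 3j(4 4 6; 0 0 0)² = 20/1287, sgn -1
Racah Σ t=2..2: t=2:+1/69120 = 1/69120
⇒ 3j(4 4 6; -4 0 4)² = 4/143, sgn +1
4πI² = N·(3j₀)²·(3jₘ)² = 720/1573
I = -1·√(0.457724/4π) = -0.19085211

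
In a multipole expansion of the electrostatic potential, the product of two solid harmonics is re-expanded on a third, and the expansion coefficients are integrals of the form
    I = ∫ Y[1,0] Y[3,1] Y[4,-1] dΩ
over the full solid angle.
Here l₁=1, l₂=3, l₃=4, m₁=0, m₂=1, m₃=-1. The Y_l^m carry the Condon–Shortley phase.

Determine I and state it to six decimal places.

-0.238414

Checks pass: Σm=0; 8 even; l₃=4∈[2,4].
(2·1+1)(2·3+1)(2·4+1) = 189
Δ: 0! 2! 6! / 9! → 1/252
sum: t=0:+1/36 = 1/36
3j²(1 3 4; 0 0 0) = Δ·Π!·Σ² = 4/63  (sign +1)
sum: t=0:+1/48 = 1/48
3j²(1 3 4; 0 1 -1) = Δ·Π!·Σ² = 5/84  (sign -1)
combine: 4πI² = 189·4/63·5/84 = 5/7
take √, sign -1: I = -0.23841361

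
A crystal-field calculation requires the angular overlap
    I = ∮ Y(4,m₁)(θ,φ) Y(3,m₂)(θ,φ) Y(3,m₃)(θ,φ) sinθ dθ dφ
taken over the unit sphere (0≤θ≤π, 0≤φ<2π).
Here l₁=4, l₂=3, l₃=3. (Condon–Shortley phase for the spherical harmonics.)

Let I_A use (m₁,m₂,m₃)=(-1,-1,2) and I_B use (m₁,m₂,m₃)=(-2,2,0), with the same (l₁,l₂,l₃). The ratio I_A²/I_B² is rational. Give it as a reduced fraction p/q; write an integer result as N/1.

l's match ⇒ only the (l;m) 3-j factors differ between A and B.
A: triangle coeff Δ(4,3,3) = 1/34650; Σ_t [1,2]: t=1:−1/144 t=2:+1/48 = 1/72; (3j)²=16/693 [(4 3 3; -1 -1 2)], sign=-1
B: triangle coeff Δ(4,3,3) = 1/34650; Σ_t [3,4]: t=3:−1/72 t=4:+1/96 = -1/288; (3j)²=1/462 [(4 3 3; -2 2 0)], sign=+1
I_A²/I_B² = (16/693)/(1/462) = 32/3

32/3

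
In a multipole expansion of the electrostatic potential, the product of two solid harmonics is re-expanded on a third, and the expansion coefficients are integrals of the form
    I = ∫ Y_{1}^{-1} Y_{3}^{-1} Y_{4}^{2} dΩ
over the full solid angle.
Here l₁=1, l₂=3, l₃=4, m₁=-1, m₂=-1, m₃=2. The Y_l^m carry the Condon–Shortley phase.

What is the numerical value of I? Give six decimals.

Rules hold: Σm=0, L=8 even, 2≤4≤4.
N = 3·7·9 = 189
Δ = 0!·2!·6!/9! = 1/252
Racah Σ t=0..0: t=0:+1/36 = 1/36
⇒ 3j(1 3 4; 0 0 0)² = 4/63, sgn +1
Racah Σ t=0..0: t=0:+1/96 = 1/96
⇒ 3j(1 3 4; -1 -1 2)² = 5/84, sgn +1
4πI² = N·(3j₀)²·(3jₘ)² = 5/7
I = +1·√(0.714286/4π) = 0.23841361

0.238414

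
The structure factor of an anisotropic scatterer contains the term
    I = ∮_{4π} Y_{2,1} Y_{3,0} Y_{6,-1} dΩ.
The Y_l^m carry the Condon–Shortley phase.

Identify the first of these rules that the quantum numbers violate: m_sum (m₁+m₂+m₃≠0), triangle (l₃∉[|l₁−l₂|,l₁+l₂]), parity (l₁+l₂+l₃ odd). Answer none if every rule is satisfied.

triangle

azimuthal sum: 1 + 0 − 1 = 0  ✓
1 ≤ 6 ≤ 5 (triangle on l)  ✗
L = 2 + 3 + 6 = 11 (odd)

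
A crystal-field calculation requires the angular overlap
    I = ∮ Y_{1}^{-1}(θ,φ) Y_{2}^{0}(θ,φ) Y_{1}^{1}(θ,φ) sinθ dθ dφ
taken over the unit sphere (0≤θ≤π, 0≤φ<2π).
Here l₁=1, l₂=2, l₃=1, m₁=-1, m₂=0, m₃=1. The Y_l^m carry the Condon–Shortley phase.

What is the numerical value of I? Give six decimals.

0.126157

Checks pass: Σm=0; 4 even; l₃=1∈[1,3].
(2·1+1)(2·2+1)(2·1+1) = 45
Δ: 2! 0! 2! / 5! → 1/30
sum: t=1:−1/1 = -1/1
3j²(1 2 1; 0 0 0) = Δ·Π!·Σ² = 2/15  (sign +1)
sum: t=2:+1/4 = 1/4
3j²(1 2 1; -1 0 1) = Δ·Π!·Σ² = 1/30  (sign +1)
combine: 4πI² = 45·2/15·1/30 = 1/5
take √, sign +1: I = 0.12615663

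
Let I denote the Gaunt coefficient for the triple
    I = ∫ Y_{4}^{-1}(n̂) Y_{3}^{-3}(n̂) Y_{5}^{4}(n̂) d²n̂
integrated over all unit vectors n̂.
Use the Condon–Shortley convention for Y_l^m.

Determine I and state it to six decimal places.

Rules hold: Σm=0, L=12 even, 1≤5≤7.
N = 9·7·11 = 693
Δ = 2!·6!·4!/13! = 1/180180
Racah Σ t=0..2: t=0:+1/576 t=1:−1/144 t=2:+1/576 = -1/288
⇒ 3j(4 3 5; 0 0 0)² = 20/1001, sgn +1
Racah Σ t=0..0: t=0:+1/5760 = 1/5760
⇒ 3j(4 3 5; -1 -3 4)² = 9/286, sgn -1
4πI² = N·(3j₀)²·(3jₘ)² = 810/1859
I = -1·√(0.435718/4π) = -0.18620781

-0.186208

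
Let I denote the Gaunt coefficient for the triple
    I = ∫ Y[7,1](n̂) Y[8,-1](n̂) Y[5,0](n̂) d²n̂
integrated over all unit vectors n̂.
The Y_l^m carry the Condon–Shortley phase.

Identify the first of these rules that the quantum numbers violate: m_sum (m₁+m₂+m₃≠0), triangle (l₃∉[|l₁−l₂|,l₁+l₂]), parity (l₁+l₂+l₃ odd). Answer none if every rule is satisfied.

none

Σmᵢ = 0  ✓
l₃∈[|l₁−l₂|,l₁+l₂]=[1,15], have l₃=5  ✓
Σlᵢ = 20 ⇒ even  ✓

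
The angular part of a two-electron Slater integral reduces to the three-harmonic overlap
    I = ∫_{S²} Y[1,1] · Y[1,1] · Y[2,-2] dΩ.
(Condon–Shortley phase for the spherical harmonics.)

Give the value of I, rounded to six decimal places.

m-sum 0 ✓  L=4 even ✓  0≤2≤2 ✓
Π(2lᵢ+1) = 3×3×5 = 45
triangle coeff Δ(1,1,2) = 1/30
Σ_t [0,0]: t=0:+1/1 = 1/1
(3j)²=2/15 [(1 1 2; 0 0 0)], sign=+1
Σ_t [0,0]: t=0:+1/4 = 1/4
(3j)²=1/5 [(1 1 2; 1 1 -2)], sign=+1
⇒ 4πI² = 6/5
I = (+1)√(6/5/(4π)) = 0.30901936

0.309019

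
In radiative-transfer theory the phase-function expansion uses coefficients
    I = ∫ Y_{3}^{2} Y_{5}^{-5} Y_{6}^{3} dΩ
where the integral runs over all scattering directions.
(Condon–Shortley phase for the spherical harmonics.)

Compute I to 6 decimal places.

m-sum 0 ✓  L=14 even ✓  2≤6≤8 ✓
Π(2lᵢ+1) = 7×11×13 = 1001
triangle coeff Δ(3,5,6) = 1/675675
Σ_t [0,2]: t=0:+1/8640 t=1:−1/2304 t=2:+1/8640 = -7/34560
(3j)²=7/429 [(3 5 6; 0 0 0)], sign=-1
Σ_t [0,0]: t=0:+1/483840 = 1/483840
(3j)²=6/1001 [(3 5 6; 2 -5 3)], sign=-1
⇒ 4πI² = 14/143
I = (+1)√(14/143/(4π)) = 0.08826552

0.088266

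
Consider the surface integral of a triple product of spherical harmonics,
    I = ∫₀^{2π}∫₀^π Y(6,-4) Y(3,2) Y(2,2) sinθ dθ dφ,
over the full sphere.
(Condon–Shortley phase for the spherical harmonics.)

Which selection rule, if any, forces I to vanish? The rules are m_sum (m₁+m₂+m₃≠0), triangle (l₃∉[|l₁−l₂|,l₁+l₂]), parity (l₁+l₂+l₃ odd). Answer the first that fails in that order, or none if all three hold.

azimuthal sum: -4 + 2 + 2 = 0  ✓
3 ≤ 2 ≤ 9 (triangle on l)  ✗
L = 6 + 3 + 2 = 11 (odd)

triangle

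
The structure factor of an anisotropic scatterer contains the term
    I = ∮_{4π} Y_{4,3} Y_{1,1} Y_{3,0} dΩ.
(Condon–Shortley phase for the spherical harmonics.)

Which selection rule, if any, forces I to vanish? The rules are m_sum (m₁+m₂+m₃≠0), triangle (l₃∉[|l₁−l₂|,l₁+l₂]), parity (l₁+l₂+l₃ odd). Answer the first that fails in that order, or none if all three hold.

m₁+m₂+m₃ = 3 + 1 + 0 = 4  ✗
triangle: |4−1|=3 ≤ l₃=3 ≤ 4+1=5
parity: l₁+l₂+l₃ = 8 is even

m_sum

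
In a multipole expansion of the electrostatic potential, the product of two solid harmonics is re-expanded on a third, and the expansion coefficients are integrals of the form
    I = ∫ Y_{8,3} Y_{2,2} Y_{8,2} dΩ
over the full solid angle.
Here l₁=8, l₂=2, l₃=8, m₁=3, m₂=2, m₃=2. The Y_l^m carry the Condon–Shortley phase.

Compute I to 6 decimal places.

0.000000

3 + 2 + 2 = 7 ≠ 0: azimuthal integral kills it; I = 0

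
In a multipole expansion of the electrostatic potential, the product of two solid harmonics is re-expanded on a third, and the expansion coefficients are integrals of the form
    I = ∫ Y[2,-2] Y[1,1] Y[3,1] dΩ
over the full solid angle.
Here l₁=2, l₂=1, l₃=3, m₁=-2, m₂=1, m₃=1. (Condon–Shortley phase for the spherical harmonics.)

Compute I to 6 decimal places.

Checks pass: Σm=0; 6 even; l₃=3∈[1,3].
(2·2+1)(2·1+1)(2·3+1) = 105
Δ: 0! 4! 2! / 7! → 1/105
sum: t=0:+1/4 = 1/4
3j²(2 1 3; 0 0 0) = Δ·Π!·Σ² = 3/35  (sign -1)
sum: t=0:+1/48 = 1/48
3j²(2 1 3; -2 1 1) = Δ·Π!·Σ² = 1/105  (sign +1)
combine: 4πI² = 105·3/35·1/105 = 3/35
take √, sign -1: I = -0.08258890

-0.082589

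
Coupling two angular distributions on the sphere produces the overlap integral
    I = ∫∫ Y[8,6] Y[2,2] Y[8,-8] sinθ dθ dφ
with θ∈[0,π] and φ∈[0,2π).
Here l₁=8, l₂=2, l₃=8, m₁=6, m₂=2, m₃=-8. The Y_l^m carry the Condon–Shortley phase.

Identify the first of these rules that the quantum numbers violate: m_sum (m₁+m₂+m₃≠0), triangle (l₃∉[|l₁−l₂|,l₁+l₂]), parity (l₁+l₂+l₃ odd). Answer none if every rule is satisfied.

m₁+m₂+m₃ = 6 + 2 − 8 = 0  ✓
triangle: |8−2|=6 ≤ l₃=8 ≤ 8+2=10  ✓
parity: l₁+l₂+l₃ = 18 is even  ✓

none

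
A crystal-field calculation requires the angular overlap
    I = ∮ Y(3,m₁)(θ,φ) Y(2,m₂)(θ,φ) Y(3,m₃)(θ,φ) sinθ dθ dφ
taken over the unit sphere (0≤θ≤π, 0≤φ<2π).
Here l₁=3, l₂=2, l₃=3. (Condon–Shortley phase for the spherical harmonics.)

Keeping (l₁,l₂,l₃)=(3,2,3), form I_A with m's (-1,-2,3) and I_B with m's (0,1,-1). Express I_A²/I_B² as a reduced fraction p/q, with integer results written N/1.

l's match ⇒ only the (l;m) 3-j factors differ between A and B.
A: triangle coeff Δ(3,2,3) = 1/3780; Σ_t [0,0]: t=0:+1/96 = 1/96; (3j)²=1/42 [(3 2 3; -1 -2 3)], sign=+1
B: triangle coeff Δ(3,2,3) = 1/3780; Σ_t [1,2]: t=1:−1/8 t=2:+1/12 = -1/24; (3j)²=1/210 [(3 2 3; 0 1 -1)], sign=-1
I_A²/I_B² = (1/42)/(1/210) = 5/1

5/1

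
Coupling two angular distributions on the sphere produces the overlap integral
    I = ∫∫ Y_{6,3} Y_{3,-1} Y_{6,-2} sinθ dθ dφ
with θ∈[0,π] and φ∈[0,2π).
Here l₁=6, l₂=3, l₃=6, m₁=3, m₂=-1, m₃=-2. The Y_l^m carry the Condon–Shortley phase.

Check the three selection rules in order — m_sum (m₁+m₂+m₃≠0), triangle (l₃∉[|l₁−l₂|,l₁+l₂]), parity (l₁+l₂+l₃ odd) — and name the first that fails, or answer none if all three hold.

parity

Σmᵢ = 0  ✓
l₃∈[|l₁−l₂|,l₁+l₂]=[3,9], have l₃=6  ✓
Σlᵢ = 15 ⇒ odd  ✗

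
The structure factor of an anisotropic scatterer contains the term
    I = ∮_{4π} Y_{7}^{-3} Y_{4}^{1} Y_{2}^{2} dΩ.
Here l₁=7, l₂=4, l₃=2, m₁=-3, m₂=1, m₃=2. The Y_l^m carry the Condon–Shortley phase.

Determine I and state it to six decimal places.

0.000000

triangle: need 3≤l₃≤11, have 2; I=0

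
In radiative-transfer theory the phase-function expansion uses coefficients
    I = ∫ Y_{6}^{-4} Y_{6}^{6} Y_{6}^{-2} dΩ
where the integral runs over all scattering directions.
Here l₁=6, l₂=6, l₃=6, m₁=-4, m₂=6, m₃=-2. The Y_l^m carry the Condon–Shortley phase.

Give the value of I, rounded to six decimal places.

m-sum 0 ✓  L=18 even ✓  0≤6≤12 ✓
Π(2lᵢ+1) = 13×13×13 = 2197
triangle coeff Δ(6,6,6) = 1/325909584
Σ_t [0,6]: t=0:+1/373248000 t=1:−1/1728000 t=2:+1/110592 t=3:−1/46656 t=4:+1/110592 t=5:−1/1728000 t=6:+1/373248000 = -7/1555200
(3j)²=400/46189 [(6 6 6; 0 0 0)], sign=-1
Σ_t [6,6]: t=6:+1/24883200 = 1/24883200
(3j)²=70/4199 [(6 6 6; -4 6 -2)], sign=+1
⇒ 4πI² = 364000/1147619
I = (-1)√(364000/1147619/(4π)) = -0.15887183

-0.158872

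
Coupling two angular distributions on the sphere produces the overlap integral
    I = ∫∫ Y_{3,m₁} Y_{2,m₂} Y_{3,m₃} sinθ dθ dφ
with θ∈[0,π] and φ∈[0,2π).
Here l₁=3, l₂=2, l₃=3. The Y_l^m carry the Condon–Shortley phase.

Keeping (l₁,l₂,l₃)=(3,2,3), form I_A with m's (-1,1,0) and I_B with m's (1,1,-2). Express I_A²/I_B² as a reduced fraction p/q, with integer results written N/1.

2/15

Same 3,2,3: normalisation and zero-m 3j drop out of the ratio.
A: Δ: 2! 4! 2! / 9! → 1/3780; sum: t=1:−1/12 t=2:+1/8 = 1/24; 3j²(3 2 3; -1 1 0) = Δ·Π!·Σ² = 1/210  (sign -1)
B: Δ: 2! 4! 2! / 9! → 1/3780; sum: t=1:−1/12 t=2:+1/48 = -1/16; 3j²(3 2 3; 1 1 -2) = Δ·Π!·Σ² = 1/28  (sign +1)
I_A²/I_B² = (1/210)/(1/28) = 2/15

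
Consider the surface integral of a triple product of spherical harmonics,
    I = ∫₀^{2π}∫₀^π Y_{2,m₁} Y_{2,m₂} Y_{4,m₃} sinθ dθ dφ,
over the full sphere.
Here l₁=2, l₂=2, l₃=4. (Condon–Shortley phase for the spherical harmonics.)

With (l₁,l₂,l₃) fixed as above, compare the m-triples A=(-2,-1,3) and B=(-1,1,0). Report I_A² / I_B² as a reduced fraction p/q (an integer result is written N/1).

l's match ⇒ only the (l;m) 3-j factors differ between A and B.
A: triangle coeff Δ(2,2,4) = 1/630; Σ_t [0,0]: t=0:+1/144 = 1/144; (3j)²=1/18 [(2 2 4; -2 -1 3)], sign=-1
B: triangle coeff Δ(2,2,4) = 1/630; Σ_t [0,0]: t=0:+1/36 = 1/36; (3j)²=8/315 [(2 2 4; -1 1 0)], sign=+1
I_A²/I_B² = (1/18)/(8/315) = 35/16

35/16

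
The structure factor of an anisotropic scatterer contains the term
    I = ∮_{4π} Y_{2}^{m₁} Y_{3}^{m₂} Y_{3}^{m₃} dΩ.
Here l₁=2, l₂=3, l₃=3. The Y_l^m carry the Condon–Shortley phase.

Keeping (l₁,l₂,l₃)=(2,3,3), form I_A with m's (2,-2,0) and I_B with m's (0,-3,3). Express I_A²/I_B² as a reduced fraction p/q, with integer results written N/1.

l's match ⇒ only the (l;m) 3-j factors differ between A and B.
A: triangle coeff Δ(2,3,3) = 1/3780; Σ_t [0,0]: t=0:+1/24 = 1/24; (3j)²=1/21 [(2 3 3; 2 -2 0)], sign=-1
B: triangle coeff Δ(2,3,3) = 1/3780; Σ_t [0,0]: t=0:+1/96 = 1/96; (3j)²=5/84 [(2 3 3; 0 -3 3)], sign=+1
I_A²/I_B² = (1/21)/(5/84) = 4/5

4/5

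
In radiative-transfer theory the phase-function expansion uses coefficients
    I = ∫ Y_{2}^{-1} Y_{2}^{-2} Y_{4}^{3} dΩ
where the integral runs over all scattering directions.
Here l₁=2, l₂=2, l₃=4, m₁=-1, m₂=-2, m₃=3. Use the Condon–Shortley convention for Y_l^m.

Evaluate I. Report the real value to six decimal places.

-0.238414

m-sum 0 ✓  L=8 even ✓  0≤4≤4 ✓
Π(2lᵢ+1) = 5×5×9 = 225
triangle coeff Δ(2,2,4) = 1/630
Σ_t [0,0]: t=0:+1/16 = 1/16
(3j)²=2/35 [(2 2 4; 0 0 0)], sign=+1
Σ_t [0,0]: t=0:+1/144 = 1/144
(3j)²=1/18 [(2 2 4; -1 -2 3)], sign=-1
⇒ 4πI² = 5/7
I = (-1)√(5/7/(4π)) = -0.23841361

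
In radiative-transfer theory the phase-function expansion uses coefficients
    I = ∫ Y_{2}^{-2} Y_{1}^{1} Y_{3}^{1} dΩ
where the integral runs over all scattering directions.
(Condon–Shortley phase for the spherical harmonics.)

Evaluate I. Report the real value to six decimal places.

m-sum 0 ✓  L=6 even ✓  1≤3≤3 ✓
Π(2lᵢ+1) = 5×3×7 = 105
triangle coeff Δ(2,1,3) = 1/105
Σ_t [0,0]: t=0:+1/4 = 1/4
(3j)²=3/35 [(2 1 3; 0 0 0)], sign=-1
Σ_t [0,0]: t=0:+1/48 = 1/48
(3j)²=1/105 [(2 1 3; -2 1 1)], sign=+1
⇒ 4πI² = 3/35
I = (-1)√(3/35/(4π)) = -0.08258890

-0.082589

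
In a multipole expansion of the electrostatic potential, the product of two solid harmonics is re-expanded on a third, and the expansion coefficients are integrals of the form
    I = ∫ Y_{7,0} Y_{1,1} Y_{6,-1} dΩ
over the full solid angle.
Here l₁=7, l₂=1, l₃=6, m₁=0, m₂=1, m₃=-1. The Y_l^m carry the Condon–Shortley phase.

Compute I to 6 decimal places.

Rules hold: Σm=0, L=14 even, 6≤6≤8.
N = 15·3·13 = 585
Δ = 2!·12!·0!/15! = 1/1365
Racah Σ t=1..1: t=1:−1/518400 = -1/518400
⇒ 3j(7 1 6; 0 0 0)² = 7/195, sgn -1
Racah Σ t=2..2: t=2:+1/1209600 = 1/1209600
⇒ 3j(7 1 6; 0 1 -1)² = 1/65, sgn -1
4πI² = N·(3j₀)²·(3jₘ)² = 21/65
I = +1·√(0.323077/4π) = 0.16034227

0.160342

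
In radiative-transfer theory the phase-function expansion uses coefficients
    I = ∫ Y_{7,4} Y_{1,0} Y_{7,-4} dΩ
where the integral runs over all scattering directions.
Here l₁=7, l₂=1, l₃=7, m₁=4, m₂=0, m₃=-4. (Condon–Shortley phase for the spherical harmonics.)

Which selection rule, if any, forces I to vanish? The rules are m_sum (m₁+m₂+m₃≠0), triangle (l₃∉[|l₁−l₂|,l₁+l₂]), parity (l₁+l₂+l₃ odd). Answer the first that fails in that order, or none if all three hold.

Σmᵢ = 0  ✓
l₃∈[|l₁−l₂|,l₁+l₂]=[6,8], have l₃=7  ✓
Σlᵢ = 15 ⇒ odd  ✗

parity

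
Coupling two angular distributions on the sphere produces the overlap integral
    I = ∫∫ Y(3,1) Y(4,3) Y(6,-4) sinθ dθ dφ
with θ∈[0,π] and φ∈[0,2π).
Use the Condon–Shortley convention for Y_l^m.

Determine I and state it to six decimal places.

0.000000

Σlᵢ=13 odd — θ-integrand is odd under cosθ→−cosθ; I=0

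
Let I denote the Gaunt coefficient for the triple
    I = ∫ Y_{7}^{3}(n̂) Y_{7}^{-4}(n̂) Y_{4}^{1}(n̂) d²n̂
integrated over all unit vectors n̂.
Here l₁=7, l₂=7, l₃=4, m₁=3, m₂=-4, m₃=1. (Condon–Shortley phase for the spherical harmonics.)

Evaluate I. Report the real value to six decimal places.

0.111287

Rules hold: Σm=0, L=18 even, 0≤4≤14.
N = 15·15·9 = 2025
Δ = 10!·4!·4!/19! = 1/58198140
Racah Σ t=3..7: t=3:−1/17418240 t=4:+1/622080 t=5:−1/230400 t=6:+1/622080 t=7:−1/17418240 = -1/806400
⇒ 3j(7 7 4; 0 0 0)² = 2268/230945, sgn -1
Racah Σ t=0..3: t=0:+1/522547200 t=1:−1/8709120 t=2:+1/1935360 t=3:−1/4354560 = 13/74649600
⇒ 3j(7 7 4; 3 -4 1)² = 91/11628, sgn -1
4πI² = N·(3j₀)²·(3jₘ)² = 178605/1147619
I = +1·√(0.155631/4π) = 0.11128663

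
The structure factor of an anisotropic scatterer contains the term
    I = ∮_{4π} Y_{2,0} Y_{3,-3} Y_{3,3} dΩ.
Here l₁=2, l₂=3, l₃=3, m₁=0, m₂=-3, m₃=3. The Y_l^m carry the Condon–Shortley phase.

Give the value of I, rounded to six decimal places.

0.210261

Rules hold: Σm=0, L=8 even, 1≤3≤5.
N = 5·7·7 = 245
Δ = 2!·2!·4!/9! = 1/3780
Racah Σ t=0..2: t=0:+1/24 t=1:−1/4 t=2:+1/24 = -1/6
⇒ 3j(2 3 3; 0 0 0)² = 4/105, sgn +1
Racah Σ t=0..0: t=0:+1/96 = 1/96
⇒ 3j(2 3 3; 0 -3 3)² = 5/84, sgn +1
4πI² = N·(3j₀)²·(3jₘ)² = 5/9
I = +1·√(0.555556/4π) = 0.21026104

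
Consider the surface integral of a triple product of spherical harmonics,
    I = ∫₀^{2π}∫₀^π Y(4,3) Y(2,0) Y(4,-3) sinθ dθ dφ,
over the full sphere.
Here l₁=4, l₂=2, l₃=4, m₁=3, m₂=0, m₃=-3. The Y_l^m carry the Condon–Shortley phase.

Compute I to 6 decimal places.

0.057344

m-sum 0 ✓  L=10 even ✓  2≤4≤6 ✓
Π(2lᵢ+1) = 9×5×9 = 405
triangle coeff Δ(4,2,4) = 1/13860
Σ_t [0,2]: t=0:+1/192 t=1:−1/36 t=2:+1/192 = -5/288
(3j)²=20/693 [(4 2 4; 0 0 0)], sign=-1
Σ_t [0,1]: t=0:+1/480 t=1:−1/720 = 1/1440
(3j)²=7/1980 [(4 2 4; 3 0 -3)], sign=-1
⇒ 4πI² = 5/121
I = (+1)√(5/121/(4π)) = 0.05734392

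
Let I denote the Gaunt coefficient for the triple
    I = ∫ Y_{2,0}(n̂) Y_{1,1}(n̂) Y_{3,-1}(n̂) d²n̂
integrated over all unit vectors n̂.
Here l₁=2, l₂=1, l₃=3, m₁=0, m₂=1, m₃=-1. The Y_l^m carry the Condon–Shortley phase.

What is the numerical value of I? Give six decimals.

Rules hold: Σm=0, L=6 even, 1≤3≤3.
N = 5·3·7 = 105
Δ = 0!·4!·2!/7! = 1/105
Racah Σ t=0..0: t=0:+1/4 = 1/4
⇒ 3j(2 1 3; 0 0 0)² = 3/35, sgn -1
Racah Σ t=0..0: t=0:+1/8 = 1/8
⇒ 3j(2 1 3; 0 1 -1)² = 2/35, sgn +1
4πI² = N·(3j₀)²·(3jₘ)² = 18/35
I = -1·√(0.514286/4π) = -0.20230066

-0.202301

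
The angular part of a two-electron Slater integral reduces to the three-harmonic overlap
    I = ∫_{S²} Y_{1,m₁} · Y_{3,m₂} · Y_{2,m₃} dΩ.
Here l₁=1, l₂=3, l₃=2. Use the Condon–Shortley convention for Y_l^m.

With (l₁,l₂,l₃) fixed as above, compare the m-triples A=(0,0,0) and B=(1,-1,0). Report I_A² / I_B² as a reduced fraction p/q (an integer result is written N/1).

Same 1,3,2: normalisation and zero-m 3j drop out of the ratio.
A: Δ: 2! 0! 4! / 7! → 1/105; sum: t=1:−1/4 = -1/4; 3j²(1 3 2; 0 0 0) = Δ·Π!·Σ² = 3/35  (sign -1)
B: Δ: 2! 0! 4! / 7! → 1/105; sum: t=0:+1/8 = 1/8; 3j²(1 3 2; 1 -1 0) = Δ·Π!·Σ² = 2/35  (sign +1)
I_A²/I_B² = (3/35)/(2/35) = 3/2

3/2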